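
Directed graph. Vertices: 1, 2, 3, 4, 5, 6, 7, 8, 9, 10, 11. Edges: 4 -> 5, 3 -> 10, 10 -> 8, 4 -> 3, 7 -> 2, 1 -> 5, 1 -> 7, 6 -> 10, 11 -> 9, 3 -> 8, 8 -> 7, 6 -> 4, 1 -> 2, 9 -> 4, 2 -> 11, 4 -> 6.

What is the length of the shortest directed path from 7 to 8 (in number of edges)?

6

Distance 0: 7.
Distance 1: 2.
Distance 2: 11.
Distance 3: 9.
Distance 4: 4.
Distance 5: 3, 5, 6.
Distance 6: 8, 10 — contains 8.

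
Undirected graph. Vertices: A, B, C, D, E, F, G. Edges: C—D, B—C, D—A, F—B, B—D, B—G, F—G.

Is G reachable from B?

Explore from B.
Distance 1: reach C, D, F, G.
Found G.

Yes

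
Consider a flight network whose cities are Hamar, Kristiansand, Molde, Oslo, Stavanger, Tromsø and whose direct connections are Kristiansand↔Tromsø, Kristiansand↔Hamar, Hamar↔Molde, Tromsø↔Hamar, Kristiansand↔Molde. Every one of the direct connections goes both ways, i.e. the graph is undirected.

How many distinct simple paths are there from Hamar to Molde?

3

Hamar–Kristiansand–Molde
Hamar–Molde
Hamar–Tromsø–Kristiansand–Molde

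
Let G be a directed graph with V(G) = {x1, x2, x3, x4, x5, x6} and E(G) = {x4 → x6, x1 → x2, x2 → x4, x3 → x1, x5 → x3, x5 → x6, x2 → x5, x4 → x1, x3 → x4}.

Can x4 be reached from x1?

Explore from x1.
Distance 1: reach x2.
Distance 2: reach x4, x5.
Found x4.

Yes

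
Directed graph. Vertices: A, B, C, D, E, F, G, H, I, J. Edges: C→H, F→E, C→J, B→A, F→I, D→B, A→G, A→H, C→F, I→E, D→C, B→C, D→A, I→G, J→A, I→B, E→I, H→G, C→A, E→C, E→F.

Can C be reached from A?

No

Explore from A.
Distance 1: reach G, H.
The search from A is exhausted; no directed path reaches C.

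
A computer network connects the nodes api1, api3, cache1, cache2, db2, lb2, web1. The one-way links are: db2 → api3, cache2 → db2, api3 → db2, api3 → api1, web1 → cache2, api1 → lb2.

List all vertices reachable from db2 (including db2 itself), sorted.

Start at db2.
Its neighbours: api3.
Then their neighbours: api1.
Then next layer: lb2.
Nothing further is reachable.

api1, api3, db2, lb2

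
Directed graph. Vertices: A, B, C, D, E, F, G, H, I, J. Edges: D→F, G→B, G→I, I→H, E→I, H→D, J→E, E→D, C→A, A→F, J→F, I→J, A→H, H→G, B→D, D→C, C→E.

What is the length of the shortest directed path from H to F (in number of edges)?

Distance 0: H.
Distance 1: D, G.
Distance 2: B, C, F, I — contains F.

2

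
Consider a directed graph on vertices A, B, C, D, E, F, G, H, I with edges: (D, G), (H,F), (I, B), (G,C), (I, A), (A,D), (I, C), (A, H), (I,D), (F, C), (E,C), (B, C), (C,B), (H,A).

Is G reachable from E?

No

Explore from E.
Distance 1: reach C.
Distance 2: reach B.
The search from E is exhausted; no directed path reaches G.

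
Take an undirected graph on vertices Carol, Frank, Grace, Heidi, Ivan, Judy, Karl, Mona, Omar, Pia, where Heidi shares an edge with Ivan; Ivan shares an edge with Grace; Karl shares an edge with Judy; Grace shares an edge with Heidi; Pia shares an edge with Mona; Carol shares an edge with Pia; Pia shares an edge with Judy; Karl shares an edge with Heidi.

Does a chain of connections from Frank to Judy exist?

Frank has no edges, so nothing is reachable from it.

No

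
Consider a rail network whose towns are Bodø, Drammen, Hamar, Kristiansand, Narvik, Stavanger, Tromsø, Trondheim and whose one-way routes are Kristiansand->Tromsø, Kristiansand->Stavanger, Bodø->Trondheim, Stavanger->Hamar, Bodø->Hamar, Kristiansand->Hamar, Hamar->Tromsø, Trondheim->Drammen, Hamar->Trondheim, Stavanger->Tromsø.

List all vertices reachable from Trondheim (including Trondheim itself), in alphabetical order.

Start at Trondheim.
Its neighbours: Drammen.
Nothing further is reachable.

Drammen, Trondheim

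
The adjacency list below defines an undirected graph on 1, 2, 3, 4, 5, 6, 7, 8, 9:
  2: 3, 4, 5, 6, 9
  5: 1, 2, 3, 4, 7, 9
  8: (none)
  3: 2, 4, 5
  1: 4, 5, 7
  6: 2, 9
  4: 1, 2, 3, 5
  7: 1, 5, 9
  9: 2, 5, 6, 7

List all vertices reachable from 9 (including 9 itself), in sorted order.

Start at 9.
Its neighbours: 2, 5, 6, 7.
Then their neighbours: 1, 3, 4.
Nothing further is reachable.

1, 2, 3, 4, 5, 6, 7, 9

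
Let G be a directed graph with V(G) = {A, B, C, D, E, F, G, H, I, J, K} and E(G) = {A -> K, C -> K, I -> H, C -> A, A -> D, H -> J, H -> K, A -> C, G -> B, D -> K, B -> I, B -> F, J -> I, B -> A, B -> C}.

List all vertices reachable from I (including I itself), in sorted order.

H, I, J, K

Start at I.
Its neighbours: H.
Then their neighbours: J, K.
Nothing further is reachable.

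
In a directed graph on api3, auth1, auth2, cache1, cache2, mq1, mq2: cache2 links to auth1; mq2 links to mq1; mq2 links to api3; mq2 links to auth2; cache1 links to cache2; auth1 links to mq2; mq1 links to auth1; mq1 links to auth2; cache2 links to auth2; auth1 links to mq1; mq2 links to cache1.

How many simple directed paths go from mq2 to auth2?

mq2→auth2
mq2→cache1→cache2→auth1→mq1→auth2
mq2→cache1→cache2→auth2
mq2→mq1→auth2

4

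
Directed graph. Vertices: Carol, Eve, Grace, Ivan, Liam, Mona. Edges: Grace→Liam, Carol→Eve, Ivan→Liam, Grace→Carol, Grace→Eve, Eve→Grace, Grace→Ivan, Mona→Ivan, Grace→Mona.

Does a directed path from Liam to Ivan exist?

Liam has no outgoing edges, so nothing is reachable from it.

No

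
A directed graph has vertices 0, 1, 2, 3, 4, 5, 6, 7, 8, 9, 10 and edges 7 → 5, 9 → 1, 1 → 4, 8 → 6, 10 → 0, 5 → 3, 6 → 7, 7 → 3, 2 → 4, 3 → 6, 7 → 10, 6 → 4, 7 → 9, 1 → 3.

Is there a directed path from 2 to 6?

Explore from 2.
Distance 1: reach 4.
The search from 2 is exhausted; no directed path reaches 6.

No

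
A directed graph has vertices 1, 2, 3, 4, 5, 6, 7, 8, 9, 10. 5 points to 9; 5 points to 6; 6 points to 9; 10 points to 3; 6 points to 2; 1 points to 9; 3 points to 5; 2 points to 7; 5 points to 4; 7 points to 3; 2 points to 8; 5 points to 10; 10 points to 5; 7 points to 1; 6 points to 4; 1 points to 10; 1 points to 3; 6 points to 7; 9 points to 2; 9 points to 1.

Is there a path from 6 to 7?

Explore from 6.
Distance 1: reach 2, 4, 7, 9.
Found 7.

Yes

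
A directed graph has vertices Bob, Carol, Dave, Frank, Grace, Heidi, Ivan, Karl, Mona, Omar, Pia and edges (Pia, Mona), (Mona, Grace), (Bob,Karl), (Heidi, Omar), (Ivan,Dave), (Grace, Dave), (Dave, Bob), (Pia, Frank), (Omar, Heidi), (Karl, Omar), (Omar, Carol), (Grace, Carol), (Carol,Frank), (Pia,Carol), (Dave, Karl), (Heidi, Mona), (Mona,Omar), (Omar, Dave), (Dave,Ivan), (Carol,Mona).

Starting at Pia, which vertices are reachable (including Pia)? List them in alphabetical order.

Start at Pia.
Its neighbours: Carol, Frank, Mona.
Then their neighbours: Grace, Omar.
Then next layer: Dave, Heidi.
Then next layer: Bob, Ivan, Karl.
Every vertex is now reached.

Bob, Carol, Dave, Frank, Grace, Heidi, Ivan, Karl, Mona, Omar, Pia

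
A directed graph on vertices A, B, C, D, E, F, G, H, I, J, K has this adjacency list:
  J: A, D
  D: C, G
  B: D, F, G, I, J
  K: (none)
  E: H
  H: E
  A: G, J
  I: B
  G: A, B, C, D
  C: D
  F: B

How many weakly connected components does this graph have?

3

From A: component {A, B, C, D, F, G, I, J}.
From E: component {E, H}.
From K: component {K}.
That's 3 components.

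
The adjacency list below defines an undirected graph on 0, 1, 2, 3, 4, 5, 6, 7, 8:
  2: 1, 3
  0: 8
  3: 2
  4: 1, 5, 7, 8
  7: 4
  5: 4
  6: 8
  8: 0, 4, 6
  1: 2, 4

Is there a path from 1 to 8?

Explore from 1.
Distance 1: reach 2, 4.
Distance 2: reach 3, 5, 7, 8.
Found 8.

Yes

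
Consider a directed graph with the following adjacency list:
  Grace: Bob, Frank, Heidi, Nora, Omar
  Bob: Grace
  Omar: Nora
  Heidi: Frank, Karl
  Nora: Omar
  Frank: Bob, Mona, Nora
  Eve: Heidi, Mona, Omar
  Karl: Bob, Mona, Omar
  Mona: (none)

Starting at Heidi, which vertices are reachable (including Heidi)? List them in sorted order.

Start at Heidi.
Its neighbours: Frank, Karl.
Then their neighbours: Bob, Mona, Nora, Omar.
Then next layer: Grace.
Nothing further is reachable.

Bob, Frank, Grace, Heidi, Karl, Mona, Nora, Omar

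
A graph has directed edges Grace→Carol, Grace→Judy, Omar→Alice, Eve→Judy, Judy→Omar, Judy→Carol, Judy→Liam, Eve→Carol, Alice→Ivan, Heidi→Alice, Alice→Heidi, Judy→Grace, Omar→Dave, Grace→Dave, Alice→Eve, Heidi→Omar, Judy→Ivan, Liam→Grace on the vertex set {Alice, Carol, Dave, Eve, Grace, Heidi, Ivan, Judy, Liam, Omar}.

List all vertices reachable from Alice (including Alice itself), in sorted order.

Start at Alice.
Its neighbours: Eve, Heidi, Ivan.
Then their neighbours: Carol, Judy, Omar.
Then next layer: Dave, Grace, Liam.
Every vertex is now reached.

Alice, Carol, Dave, Eve, Grace, Heidi, Ivan, Judy, Liam, Omar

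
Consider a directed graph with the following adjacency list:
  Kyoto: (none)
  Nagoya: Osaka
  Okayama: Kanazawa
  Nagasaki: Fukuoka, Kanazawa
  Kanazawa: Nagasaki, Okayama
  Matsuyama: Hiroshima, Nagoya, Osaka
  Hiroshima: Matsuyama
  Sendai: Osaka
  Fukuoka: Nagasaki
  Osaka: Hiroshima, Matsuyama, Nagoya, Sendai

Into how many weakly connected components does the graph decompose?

From Fukuoka: component {Fukuoka, Kanazawa, Nagasaki, Okayama}.
From Hiroshima: component {Hiroshima, Matsuyama, Nagoya, Osaka, Sendai}.
From Kyoto: component {Kyoto}.
That's 3 components.

3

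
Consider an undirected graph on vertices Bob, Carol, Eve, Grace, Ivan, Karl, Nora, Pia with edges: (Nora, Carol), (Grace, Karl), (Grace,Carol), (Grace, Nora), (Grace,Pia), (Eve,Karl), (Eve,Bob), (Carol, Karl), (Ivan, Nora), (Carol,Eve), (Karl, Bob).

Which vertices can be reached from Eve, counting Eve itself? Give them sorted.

Bob, Carol, Eve, Grace, Ivan, Karl, Nora, Pia

Start at Eve.
Its neighbours: Bob, Carol, Karl.
Then their neighbours: Grace, Nora.
Then next layer: Ivan, Pia.
Every vertex is now reached.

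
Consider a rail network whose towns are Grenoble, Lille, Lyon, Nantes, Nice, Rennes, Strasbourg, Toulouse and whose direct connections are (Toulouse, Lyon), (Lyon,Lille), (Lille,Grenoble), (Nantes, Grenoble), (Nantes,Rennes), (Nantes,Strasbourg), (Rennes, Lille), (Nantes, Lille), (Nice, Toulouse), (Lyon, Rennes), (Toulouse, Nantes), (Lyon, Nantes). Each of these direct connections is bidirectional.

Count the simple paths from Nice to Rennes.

14

Nice–Toulouse–Lyon–Lille–Grenoble–Nantes–Rennes
Nice–Toulouse–Lyon–Lille–Nantes–Rennes
Nice–Toulouse–Lyon–Lille–Rennes
Nice–Toulouse–Lyon–Nantes–Grenoble–Lille–Rennes
Nice–Toulouse–Lyon–Nantes–Lille–Rennes
Nice–Toulouse–Lyon–Nantes–Rennes
Nice–Toulouse–Lyon–Rennes
Nice–Toulouse–Nantes–Grenoble–Lille–Lyon–Rennes
Nice–Toulouse–Nantes–Grenoble–Lille–Rennes
Nice–Toulouse–Nantes–Lille–Lyon–Rennes
Nice–Toulouse–Nantes–Lille–Rennes
Nice–Toulouse–Nantes–Lyon–Lille–Rennes
Nice–Toulouse–Nantes–Lyon–Rennes
Nice–Toulouse–Nantes–Rennes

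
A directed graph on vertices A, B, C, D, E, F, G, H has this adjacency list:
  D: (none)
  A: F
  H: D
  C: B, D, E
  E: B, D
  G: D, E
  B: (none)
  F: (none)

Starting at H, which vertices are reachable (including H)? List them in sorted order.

Start at H.
Its neighbours: D.
Nothing further is reachable.

D, H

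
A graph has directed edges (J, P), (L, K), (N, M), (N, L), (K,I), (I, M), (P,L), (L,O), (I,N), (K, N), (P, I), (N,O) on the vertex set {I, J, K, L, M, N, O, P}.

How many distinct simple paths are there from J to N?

J→P→I→N
J→P→L→K→I→N
J→P→L→K→N

3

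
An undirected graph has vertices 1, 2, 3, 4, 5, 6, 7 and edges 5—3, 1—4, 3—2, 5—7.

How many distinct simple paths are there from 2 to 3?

2–3

1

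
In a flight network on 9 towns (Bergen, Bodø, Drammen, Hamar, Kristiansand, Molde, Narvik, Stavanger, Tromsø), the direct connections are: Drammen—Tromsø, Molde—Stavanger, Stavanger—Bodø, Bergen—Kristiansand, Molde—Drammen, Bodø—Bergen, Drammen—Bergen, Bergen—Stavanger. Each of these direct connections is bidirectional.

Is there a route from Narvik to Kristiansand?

No

Narvik has no edges, so nothing is reachable from it.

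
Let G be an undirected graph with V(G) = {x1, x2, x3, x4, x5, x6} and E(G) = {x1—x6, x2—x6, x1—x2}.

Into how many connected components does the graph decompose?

4

From x1: component {x1, x2, x6}.
From x3: component {x3}.
From x4: component {x4}.
From x5: component {x5}.
That's 4 components.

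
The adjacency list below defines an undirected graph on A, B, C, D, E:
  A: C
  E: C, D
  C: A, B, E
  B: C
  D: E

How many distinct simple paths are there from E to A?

1

E–C–A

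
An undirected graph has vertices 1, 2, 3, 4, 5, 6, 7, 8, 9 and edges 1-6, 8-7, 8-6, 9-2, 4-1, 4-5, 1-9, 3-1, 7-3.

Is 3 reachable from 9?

Yes

Explore from 9.
Distance 1: reach 1, 2.
Distance 2: reach 3, 4, 6.
Found 3.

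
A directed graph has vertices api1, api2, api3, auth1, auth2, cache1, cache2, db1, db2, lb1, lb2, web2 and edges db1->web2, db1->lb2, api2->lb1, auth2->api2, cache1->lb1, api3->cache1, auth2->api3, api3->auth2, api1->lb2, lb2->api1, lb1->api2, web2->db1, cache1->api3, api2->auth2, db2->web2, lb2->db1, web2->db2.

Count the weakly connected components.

From api1: component {api1, db1, db2, lb2, web2}.
From api2: component {api2, api3, auth2, cache1, lb1}.
From auth1: component {auth1}.
From cache2: component {cache2}.
That's 4 components.

4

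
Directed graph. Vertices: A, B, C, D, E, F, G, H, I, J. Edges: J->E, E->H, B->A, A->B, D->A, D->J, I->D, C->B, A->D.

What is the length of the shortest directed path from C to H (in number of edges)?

Distance 0: C.
Distance 1: B.
Distance 2: A.
Distance 3: D.
Distance 4: J.
Distance 5: E.
Distance 6: H — contains H.

6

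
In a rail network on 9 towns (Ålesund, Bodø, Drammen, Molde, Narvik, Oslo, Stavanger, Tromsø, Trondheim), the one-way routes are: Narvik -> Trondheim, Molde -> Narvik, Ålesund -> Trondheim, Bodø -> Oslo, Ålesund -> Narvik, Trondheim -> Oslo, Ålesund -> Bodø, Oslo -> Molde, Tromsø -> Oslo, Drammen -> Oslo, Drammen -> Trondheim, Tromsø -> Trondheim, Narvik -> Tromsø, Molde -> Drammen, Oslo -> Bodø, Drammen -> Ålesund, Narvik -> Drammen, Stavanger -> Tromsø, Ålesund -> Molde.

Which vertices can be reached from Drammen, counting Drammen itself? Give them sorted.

Start at Drammen.
Its neighbours: Ålesund, Oslo, Trondheim.
Then their neighbours: Bodø, Molde, Narvik.
Then next layer: Tromsø.
Nothing further is reachable.

Ålesund, Bodø, Drammen, Molde, Narvik, Oslo, Tromsø, Trondheim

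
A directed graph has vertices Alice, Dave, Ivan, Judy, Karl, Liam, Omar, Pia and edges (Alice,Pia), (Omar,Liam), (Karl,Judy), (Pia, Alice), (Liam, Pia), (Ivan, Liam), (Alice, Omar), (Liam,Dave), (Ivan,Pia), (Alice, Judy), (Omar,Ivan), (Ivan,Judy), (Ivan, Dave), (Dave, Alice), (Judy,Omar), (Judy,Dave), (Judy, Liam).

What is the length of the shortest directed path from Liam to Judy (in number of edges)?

3

Distance 0: Liam.
Distance 1: Dave, Pia.
Distance 2: Alice.
Distance 3: Judy, Omar — contains Judy.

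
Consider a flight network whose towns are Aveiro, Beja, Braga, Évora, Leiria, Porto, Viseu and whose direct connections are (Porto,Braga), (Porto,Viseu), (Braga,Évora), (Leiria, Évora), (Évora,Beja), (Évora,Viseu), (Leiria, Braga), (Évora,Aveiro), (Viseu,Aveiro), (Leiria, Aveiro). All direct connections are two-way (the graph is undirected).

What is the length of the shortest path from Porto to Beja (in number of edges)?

3

Distance 0: Porto.
Distance 1: Braga, Viseu.
Distance 2: Aveiro, Évora, Leiria.
Distance 3: Beja — contains Beja.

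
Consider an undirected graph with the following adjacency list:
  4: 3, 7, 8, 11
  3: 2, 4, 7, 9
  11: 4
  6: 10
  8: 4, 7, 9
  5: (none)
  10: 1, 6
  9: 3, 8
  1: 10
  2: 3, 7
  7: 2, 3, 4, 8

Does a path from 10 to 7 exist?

Explore from 10.
Distance 1: reach 1, 6.
The search is exhausted without reaching 7; it lies in a different component.

No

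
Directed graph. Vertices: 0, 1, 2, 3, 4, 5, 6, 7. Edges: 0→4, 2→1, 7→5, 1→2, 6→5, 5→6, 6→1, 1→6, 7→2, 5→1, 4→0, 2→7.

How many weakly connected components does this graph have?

3

From 0: component {0, 4}.
From 1: component {1, 2, 5, 6, 7}.
From 3: component {3}.
That's 3 components.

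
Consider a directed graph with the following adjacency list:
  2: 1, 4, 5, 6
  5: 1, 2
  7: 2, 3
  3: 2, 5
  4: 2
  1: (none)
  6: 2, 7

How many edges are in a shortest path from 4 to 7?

3

Distance 0: 4.
Distance 1: 2.
Distance 2: 1, 5, 6.
Distance 3: 7 — contains 7.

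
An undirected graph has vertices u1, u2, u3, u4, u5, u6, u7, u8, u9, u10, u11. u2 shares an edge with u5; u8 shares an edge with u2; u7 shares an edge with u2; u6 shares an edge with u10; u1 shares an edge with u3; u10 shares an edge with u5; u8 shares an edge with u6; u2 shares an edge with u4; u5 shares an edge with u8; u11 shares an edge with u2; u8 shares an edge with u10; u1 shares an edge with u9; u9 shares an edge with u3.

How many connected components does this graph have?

From u1: component {u1, u3, u9}.
From u2: component {u2, u4, u5, u6, u7, u8, u10, u11}.
That's 2 components.

2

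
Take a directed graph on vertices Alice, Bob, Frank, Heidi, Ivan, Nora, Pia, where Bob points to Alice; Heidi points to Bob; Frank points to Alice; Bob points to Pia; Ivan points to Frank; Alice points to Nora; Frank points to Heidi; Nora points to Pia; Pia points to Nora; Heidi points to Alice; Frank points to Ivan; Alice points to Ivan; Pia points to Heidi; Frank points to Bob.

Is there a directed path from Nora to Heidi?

Explore from Nora.
Distance 1: reach Pia.
Distance 2: reach Heidi.
Found Heidi.

Yes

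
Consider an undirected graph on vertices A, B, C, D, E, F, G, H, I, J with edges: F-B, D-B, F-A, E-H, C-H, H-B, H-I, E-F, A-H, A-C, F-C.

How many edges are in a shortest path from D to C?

3

Distance 0: D.
Distance 1: B.
Distance 2: F, H.
Distance 3: A, C, E, I — contains C.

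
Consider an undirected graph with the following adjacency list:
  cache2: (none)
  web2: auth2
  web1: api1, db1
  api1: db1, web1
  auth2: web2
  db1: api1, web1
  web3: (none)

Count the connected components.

From api1: component {api1, db1, web1}.
From auth2: component {auth2, web2}.
From cache2: component {cache2}.
From web3: component {web3}.
That's 4 components.

4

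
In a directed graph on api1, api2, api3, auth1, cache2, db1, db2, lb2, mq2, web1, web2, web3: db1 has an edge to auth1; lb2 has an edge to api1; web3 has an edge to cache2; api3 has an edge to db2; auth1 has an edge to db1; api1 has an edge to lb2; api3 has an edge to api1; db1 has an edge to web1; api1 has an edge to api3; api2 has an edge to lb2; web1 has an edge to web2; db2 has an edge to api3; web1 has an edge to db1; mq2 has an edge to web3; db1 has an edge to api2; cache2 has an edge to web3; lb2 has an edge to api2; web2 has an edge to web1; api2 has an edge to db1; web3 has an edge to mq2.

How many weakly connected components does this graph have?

2

From api1: component {api1, api2, api3, auth1, db1, db2, lb2, web1, web2}.
From cache2: component {cache2, mq2, web3}.
That's 2 components.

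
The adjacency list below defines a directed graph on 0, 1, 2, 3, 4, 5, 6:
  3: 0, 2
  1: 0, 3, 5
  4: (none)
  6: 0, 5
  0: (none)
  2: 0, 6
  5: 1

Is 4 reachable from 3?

Explore from 3.
Distance 1: reach 0, 2.
Distance 2: reach 6.
Distance 3: reach 5.
Distance 4: reach 1.
The search from 3 is exhausted; no directed path reaches 4.

No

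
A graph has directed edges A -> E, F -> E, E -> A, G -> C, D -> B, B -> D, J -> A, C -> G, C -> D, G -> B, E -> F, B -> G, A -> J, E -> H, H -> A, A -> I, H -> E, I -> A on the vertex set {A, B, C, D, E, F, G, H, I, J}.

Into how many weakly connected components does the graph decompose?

2

From A: component {A, E, F, H, I, J}.
From B: component {B, C, D, G}.
That's 2 components.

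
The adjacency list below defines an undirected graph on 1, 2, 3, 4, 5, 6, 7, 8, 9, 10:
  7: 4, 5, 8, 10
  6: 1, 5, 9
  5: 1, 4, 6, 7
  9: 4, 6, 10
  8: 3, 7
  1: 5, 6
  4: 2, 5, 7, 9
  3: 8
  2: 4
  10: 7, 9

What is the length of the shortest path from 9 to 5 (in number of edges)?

Distance 0: 9.
Distance 1: 4, 6, 10.
Distance 2: 1, 2, 5, 7 — contains 5.

2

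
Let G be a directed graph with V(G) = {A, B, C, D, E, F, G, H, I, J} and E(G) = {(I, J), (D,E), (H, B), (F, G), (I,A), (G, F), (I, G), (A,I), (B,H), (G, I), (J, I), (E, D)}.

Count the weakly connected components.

From A: component {A, F, G, I, J}.
From B: component {B, H}.
From C: component {C}.
From D: component {D, E}.
That's 4 components.

4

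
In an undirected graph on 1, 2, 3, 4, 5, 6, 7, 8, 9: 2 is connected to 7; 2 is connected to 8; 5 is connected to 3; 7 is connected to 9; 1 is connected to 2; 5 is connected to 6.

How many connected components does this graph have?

3

From 1: component {1, 2, 7, 8, 9}.
From 3: component {3, 5, 6}.
From 4: component {4}.
That's 3 components.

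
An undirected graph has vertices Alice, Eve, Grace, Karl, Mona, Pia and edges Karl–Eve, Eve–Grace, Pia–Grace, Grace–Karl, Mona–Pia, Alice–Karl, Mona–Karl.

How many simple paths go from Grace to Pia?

3

Grace–Eve–Karl–Mona–Pia
Grace–Karl–Mona–Pia
Grace–Pia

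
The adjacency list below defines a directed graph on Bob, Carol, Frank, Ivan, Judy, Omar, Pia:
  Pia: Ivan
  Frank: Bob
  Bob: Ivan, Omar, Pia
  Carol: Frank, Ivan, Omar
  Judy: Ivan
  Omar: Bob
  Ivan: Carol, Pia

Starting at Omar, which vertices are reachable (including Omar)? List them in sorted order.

Start at Omar.
Its neighbours: Bob.
Then their neighbours: Ivan, Pia.
Then next layer: Carol.
Then next layer: Frank.
Nothing further is reachable.

Bob, Carol, Frank, Ivan, Omar, Pia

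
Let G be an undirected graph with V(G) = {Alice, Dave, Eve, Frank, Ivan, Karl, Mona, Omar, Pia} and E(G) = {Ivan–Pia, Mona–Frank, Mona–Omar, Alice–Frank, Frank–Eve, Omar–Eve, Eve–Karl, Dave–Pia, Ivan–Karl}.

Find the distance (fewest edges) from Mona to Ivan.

Distance 0: Mona.
Distance 1: Frank, Omar.
Distance 2: Alice, Eve.
Distance 3: Karl.
Distance 4: Ivan — contains Ivan.

4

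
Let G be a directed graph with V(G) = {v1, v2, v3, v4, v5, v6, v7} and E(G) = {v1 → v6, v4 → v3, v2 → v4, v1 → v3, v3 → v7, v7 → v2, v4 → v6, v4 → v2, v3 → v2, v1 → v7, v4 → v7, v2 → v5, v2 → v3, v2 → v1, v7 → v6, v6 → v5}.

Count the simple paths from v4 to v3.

5

v4→v2→v1→v3
v4→v2→v3
v4→v3
v4→v7→v2→v1→v3
v4→v7→v2→v3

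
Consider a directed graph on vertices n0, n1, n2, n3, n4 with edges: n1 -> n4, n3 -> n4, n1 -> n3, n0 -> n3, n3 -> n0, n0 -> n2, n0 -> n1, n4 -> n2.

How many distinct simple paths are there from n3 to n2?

n3→n0→n1→n4→n2
n3→n0→n2
n3→n4→n2

3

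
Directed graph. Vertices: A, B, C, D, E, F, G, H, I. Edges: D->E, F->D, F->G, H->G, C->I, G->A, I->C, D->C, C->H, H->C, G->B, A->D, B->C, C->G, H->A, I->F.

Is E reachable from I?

Yes

Explore from I.
Distance 1: reach C, F.
Distance 2: reach D, G, H.
Distance 3: reach A, B, E.
Found E.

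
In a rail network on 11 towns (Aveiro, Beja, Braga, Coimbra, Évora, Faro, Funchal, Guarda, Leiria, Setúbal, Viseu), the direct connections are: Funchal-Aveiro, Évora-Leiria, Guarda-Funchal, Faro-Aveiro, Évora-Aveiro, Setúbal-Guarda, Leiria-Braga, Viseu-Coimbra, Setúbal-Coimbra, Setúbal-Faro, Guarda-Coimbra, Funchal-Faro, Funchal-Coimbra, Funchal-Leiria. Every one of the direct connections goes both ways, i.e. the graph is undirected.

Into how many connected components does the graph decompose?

2

From Aveiro: component {Aveiro, Braga, Coimbra, Évora, Faro, Funchal, Guarda, Leiria, Setúbal, Viseu}.
From Beja: component {Beja}.
That's 2 components.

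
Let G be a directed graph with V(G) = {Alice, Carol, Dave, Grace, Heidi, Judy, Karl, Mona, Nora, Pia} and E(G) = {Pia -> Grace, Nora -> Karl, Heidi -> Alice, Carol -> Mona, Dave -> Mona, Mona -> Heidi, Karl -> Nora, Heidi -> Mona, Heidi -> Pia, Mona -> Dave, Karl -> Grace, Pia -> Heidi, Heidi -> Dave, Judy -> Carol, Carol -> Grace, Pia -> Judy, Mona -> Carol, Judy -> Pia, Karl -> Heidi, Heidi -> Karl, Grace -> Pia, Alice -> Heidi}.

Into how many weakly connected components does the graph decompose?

1

From Alice: component {Alice, Carol, Dave, Grace, Heidi, Judy, Karl, Mona, Nora, Pia}.
That's 1 component.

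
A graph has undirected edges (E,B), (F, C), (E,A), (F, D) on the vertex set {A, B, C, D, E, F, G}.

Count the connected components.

3

From A: component {A, B, E}.
From C: component {C, D, F}.
From G: component {G}.
That's 3 components.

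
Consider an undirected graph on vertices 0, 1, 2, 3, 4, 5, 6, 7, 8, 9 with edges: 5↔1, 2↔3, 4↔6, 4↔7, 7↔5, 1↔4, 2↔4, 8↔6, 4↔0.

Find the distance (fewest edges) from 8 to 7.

3

Distance 0: 8.
Distance 1: 6.
Distance 2: 4.
Distance 3: 0, 1, 2, 7 — contains 7.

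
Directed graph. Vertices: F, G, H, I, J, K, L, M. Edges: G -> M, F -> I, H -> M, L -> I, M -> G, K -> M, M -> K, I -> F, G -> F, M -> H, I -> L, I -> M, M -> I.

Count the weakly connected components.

From F: component {F, G, H, I, K, L, M}.
From J: component {J}.
That's 2 components.

2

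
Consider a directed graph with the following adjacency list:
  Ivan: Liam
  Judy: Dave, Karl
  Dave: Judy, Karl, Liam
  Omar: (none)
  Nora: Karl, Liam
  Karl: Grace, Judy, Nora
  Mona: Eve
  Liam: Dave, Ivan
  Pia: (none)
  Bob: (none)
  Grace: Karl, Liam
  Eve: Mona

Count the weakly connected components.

5

From Bob: component {Bob}.
From Dave: component {Dave, Grace, Ivan, Judy, Karl, Liam, Nora}.
From Eve: component {Eve, Mona}.
From Omar: component {Omar}.
From Pia: component {Pia}.
That's 5 components.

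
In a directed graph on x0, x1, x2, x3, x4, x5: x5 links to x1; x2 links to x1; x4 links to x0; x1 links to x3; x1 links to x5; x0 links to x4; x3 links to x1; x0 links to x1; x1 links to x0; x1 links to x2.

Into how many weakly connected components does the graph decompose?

1

From x0: component {x0, x1, x2, x3, x4, x5}.
That's 1 component.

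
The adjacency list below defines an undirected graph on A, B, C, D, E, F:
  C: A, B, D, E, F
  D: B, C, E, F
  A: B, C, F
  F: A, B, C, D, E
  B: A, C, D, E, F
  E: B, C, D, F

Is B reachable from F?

Explore from F.
Distance 1: reach A, B, C, D, E.
Found B.

Yes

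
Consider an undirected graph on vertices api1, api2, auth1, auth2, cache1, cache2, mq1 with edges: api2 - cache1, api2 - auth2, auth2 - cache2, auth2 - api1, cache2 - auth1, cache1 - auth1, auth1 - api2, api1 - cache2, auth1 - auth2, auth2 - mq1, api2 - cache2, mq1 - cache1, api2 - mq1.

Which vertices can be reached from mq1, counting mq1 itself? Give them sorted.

Start at mq1.
Its neighbours: api2, auth2, cache1.
Then their neighbours: api1, auth1, cache2.
Every vertex is now reached.

api1, api2, auth1, auth2, cache1, cache2, mq1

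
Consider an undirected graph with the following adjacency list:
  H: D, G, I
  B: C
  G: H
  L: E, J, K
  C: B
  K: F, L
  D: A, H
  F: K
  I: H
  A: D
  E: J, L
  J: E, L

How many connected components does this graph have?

3

From A: component {A, D, G, H, I}.
From B: component {B, C}.
From E: component {E, F, J, K, L}.
That's 3 components.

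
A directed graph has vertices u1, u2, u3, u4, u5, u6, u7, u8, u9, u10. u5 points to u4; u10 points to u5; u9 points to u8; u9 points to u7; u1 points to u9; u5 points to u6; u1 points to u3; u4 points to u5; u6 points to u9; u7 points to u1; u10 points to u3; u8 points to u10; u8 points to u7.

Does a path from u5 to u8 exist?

Yes

Explore from u5.
Distance 1: reach u4, u6.
Distance 2: reach u9.
Distance 3: reach u7, u8.
Found u8.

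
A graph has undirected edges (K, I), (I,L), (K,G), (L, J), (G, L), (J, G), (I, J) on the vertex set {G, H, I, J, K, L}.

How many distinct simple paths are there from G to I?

5

G–J–I
G–J–L–I
G–K–I
G–L–I
G–L–J–I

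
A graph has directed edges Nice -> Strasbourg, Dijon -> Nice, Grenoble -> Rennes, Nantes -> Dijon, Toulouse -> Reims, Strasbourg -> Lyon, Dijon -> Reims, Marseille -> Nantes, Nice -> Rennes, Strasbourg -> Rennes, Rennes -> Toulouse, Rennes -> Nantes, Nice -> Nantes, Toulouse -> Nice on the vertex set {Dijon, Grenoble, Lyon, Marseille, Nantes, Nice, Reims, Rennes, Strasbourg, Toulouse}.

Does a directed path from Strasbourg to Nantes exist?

Explore from Strasbourg.
Distance 1: reach Lyon, Rennes.
Distance 2: reach Nantes, Toulouse.
Found Nantes.

Yes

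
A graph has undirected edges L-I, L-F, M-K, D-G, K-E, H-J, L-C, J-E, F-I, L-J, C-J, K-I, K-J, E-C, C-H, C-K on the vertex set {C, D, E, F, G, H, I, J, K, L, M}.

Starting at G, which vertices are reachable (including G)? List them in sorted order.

D, G

Start at G.
Its neighbours: D.
Nothing further is reachable.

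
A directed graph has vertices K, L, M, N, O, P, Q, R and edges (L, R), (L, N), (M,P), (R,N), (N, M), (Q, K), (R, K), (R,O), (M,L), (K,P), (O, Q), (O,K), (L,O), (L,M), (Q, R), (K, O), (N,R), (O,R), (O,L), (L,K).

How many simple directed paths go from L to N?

6

L→K→O→Q→R→N
L→K→O→R→N
L→N
L→O→Q→R→N
L→O→R→N
L→R→N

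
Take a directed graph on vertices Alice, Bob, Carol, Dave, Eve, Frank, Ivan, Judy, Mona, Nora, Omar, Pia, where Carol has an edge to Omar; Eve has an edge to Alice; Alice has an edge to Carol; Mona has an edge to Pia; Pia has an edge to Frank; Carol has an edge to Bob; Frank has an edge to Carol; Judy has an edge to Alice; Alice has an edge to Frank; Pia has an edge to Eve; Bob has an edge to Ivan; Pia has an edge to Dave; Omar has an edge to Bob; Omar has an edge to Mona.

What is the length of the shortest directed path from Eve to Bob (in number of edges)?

3

Distance 0: Eve.
Distance 1: Alice.
Distance 2: Carol, Frank.
Distance 3: Bob, Omar — contains Bob.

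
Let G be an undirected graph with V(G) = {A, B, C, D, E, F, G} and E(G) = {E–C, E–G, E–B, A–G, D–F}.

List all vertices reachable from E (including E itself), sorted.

Start at E.
Its neighbours: B, C, G.
Then their neighbours: A.
Nothing further is reachable.

A, B, C, E, G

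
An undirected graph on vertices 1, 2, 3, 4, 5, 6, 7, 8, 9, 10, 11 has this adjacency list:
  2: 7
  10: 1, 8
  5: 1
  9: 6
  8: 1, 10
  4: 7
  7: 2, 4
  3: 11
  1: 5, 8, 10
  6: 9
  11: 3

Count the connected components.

4

From 1: component {1, 5, 8, 10}.
From 2: component {2, 4, 7}.
From 3: component {3, 11}.
From 6: component {6, 9}.
That's 4 components.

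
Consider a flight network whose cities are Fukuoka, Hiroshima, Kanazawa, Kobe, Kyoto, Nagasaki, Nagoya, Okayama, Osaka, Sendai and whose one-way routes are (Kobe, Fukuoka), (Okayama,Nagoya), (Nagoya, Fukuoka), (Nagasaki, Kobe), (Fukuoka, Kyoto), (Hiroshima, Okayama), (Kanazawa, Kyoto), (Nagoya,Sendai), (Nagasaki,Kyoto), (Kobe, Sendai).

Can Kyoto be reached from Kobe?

Explore from Kobe.
Distance 1: reach Fukuoka, Sendai.
Distance 2: reach Kyoto.
Found Kyoto.

Yes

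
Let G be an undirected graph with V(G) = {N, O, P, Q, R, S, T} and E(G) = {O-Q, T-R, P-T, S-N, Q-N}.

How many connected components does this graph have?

2

From N: component {N, O, Q, S}.
From P: component {P, R, T}.
That's 2 components.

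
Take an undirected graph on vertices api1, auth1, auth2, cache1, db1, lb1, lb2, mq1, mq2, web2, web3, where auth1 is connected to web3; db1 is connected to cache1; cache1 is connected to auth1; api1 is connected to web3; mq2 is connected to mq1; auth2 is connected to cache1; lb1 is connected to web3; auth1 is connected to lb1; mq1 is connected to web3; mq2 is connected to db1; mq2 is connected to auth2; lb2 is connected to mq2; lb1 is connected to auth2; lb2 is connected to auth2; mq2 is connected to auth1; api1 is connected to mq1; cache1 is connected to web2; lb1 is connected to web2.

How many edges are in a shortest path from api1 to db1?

3

Distance 0: api1.
Distance 1: mq1, web3.
Distance 2: auth1, lb1, mq2.
Distance 3: auth2, cache1, db1, lb2, web2 — contains db1.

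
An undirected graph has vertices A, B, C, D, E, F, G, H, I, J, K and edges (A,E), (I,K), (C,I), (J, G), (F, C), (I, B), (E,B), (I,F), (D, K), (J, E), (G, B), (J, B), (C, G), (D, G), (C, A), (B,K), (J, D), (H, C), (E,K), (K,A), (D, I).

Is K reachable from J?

Explore from J.
Distance 1: reach B, D, E, G.
Distance 2: reach A, C, I, K.
Found K.

Yes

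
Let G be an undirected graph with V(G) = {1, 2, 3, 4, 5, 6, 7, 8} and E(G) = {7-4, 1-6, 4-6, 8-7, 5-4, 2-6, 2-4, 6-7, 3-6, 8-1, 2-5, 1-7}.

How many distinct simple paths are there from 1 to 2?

17

1–6–2
1–6–4–2
1–6–4–5–2
1–6–7–4–2
1–6–7–4–5–2
1–7–4–2
1–7–4–5–2
1–7–4–6–2
... and 9 more.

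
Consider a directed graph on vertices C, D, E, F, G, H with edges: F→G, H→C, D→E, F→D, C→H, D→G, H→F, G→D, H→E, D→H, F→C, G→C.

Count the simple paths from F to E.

F→C→H→E
F→D→E
F→D→G→C→H→E
F→D→H→E
F→G→C→H→E
F→G→D→E
F→G→D→H→E

7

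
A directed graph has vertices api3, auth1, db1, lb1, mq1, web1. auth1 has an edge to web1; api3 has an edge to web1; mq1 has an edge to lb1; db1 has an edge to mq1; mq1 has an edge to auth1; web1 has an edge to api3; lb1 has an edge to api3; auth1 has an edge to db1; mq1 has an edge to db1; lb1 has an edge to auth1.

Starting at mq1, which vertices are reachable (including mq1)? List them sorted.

Start at mq1.
Its neighbours: auth1, db1, lb1.
Then their neighbours: api3, web1.
Every vertex is now reached.

api3, auth1, db1, lb1, mq1, web1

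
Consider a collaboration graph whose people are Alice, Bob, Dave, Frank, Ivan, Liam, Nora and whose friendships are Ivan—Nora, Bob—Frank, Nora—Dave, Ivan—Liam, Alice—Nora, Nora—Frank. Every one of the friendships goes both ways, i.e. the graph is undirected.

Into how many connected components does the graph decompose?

1

From Alice: component {Alice, Bob, Dave, Frank, Ivan, Liam, Nora}.
That's 1 component.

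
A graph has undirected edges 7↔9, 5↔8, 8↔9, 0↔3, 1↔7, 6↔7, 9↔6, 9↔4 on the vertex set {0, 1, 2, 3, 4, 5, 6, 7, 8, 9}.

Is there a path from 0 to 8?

No

Explore from 0.
Distance 1: reach 3.
The search is exhausted without reaching 8; it lies in a different component.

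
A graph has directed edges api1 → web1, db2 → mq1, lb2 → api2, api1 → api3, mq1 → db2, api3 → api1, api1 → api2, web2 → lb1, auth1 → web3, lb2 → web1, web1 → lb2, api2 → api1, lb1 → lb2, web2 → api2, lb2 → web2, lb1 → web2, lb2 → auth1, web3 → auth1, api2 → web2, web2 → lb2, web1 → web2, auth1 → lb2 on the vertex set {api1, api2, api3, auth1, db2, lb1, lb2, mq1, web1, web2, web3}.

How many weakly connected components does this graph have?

From api1: component {api1, api2, api3, auth1, lb1, lb2, web1, web2, web3}.
From db2: component {db2, mq1}.
That's 2 components.

2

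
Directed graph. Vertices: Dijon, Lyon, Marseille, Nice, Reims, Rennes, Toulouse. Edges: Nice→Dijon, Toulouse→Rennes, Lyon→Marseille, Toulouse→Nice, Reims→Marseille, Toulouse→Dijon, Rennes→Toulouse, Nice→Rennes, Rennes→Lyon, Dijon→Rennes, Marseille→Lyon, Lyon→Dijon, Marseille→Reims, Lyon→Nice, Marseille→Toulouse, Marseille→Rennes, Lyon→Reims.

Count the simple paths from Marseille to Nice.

Marseille→Lyon→Dijon→Rennes→Toulouse→Nice
Marseille→Lyon→Nice
Marseille→Rennes→Lyon→Nice
Marseille→Rennes→Toulouse→Nice
Marseille→Toulouse→Dijon→Rennes→Lyon→Nice
Marseille→Toulouse→Nice
Marseille→Toulouse→Rennes→Lyon→Nice

7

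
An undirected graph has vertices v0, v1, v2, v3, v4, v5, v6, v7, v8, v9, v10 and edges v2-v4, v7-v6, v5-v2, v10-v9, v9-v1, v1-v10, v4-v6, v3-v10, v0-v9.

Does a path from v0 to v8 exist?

No

Explore from v0.
Distance 1: reach v9.
Distance 2: reach v1, v10.
Distance 3: reach v3.
The search is exhausted without reaching v8; it lies in a different component.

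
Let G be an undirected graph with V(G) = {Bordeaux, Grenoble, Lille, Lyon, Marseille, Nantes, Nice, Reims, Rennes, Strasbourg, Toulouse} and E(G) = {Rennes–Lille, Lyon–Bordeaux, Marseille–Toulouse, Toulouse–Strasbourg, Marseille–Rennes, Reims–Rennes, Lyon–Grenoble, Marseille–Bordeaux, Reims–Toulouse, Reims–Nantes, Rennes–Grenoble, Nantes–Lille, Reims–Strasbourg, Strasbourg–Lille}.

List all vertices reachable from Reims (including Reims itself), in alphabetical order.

Bordeaux, Grenoble, Lille, Lyon, Marseille, Nantes, Reims, Rennes, Strasbourg, Toulouse

Start at Reims.
Its neighbours: Nantes, Rennes, Strasbourg, Toulouse.
Then their neighbours: Grenoble, Lille, Marseille.
Then next layer: Bordeaux, Lyon.
Nothing further is reachable.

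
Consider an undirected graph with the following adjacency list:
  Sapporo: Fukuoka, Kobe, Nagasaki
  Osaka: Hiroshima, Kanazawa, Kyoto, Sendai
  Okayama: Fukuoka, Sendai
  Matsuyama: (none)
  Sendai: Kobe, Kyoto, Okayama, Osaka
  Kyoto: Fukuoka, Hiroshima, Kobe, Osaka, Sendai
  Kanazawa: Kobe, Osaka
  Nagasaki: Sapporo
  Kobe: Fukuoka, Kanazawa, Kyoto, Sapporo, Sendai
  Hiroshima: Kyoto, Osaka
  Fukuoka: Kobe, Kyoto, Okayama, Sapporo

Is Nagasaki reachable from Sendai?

Yes

Explore from Sendai.
Distance 1: reach Kobe, Kyoto, Okayama, Osaka.
Distance 2: reach Fukuoka, Hiroshima, Kanazawa, Sapporo.
Distance 3: reach Nagasaki.
Found Nagasaki.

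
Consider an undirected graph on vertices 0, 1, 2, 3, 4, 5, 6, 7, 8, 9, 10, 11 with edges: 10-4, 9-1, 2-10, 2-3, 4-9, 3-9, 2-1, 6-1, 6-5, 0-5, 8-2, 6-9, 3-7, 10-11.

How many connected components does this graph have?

From 0: component {0, 1, 2, 3, 4, 5, 6, 7, 8, 9, 10, 11}.
That's 1 component.

1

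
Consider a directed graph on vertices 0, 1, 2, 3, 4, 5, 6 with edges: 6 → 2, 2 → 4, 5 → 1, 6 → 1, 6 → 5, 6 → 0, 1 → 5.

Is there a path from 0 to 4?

0 has no outgoing edges, so nothing is reachable from it.

No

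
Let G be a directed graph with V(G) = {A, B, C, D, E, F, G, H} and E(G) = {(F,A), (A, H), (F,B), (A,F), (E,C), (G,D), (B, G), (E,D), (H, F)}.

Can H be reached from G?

No

Explore from G.
Distance 1: reach D.
The search from G is exhausted; no directed path reaches H.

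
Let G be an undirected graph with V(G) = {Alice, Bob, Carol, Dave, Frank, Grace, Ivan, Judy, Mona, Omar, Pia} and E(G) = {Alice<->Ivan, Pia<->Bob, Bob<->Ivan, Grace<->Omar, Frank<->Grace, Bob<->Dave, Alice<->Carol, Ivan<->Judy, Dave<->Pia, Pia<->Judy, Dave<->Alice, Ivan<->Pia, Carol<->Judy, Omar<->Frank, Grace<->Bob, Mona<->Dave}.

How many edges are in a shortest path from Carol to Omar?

5

Distance 0: Carol.
Distance 1: Alice, Judy.
Distance 2: Dave, Ivan, Pia.
Distance 3: Bob, Mona.
Distance 4: Grace.
Distance 5: Frank, Omar — contains Omar.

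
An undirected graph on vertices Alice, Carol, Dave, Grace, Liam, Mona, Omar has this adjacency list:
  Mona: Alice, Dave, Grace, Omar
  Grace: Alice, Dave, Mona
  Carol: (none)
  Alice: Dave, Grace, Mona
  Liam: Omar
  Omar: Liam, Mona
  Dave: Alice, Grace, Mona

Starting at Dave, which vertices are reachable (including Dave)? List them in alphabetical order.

Start at Dave.
Its neighbours: Alice, Grace, Mona.
Then their neighbours: Omar.
Then next layer: Liam.
Nothing further is reachable.

Alice, Dave, Grace, Liam, Mona, Omar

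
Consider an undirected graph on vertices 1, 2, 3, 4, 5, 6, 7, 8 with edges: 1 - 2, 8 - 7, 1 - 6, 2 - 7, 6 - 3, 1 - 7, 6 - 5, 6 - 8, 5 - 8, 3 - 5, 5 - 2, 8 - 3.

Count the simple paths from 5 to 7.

5–2–1–6–3–8–7
5–2–1–6–8–7
5–2–1–7
5–2–7
5–3–6–1–2–7
5–3–6–1–7
5–3–6–8–7
5–3–8–6–1–2–7
... and 11 more.

19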